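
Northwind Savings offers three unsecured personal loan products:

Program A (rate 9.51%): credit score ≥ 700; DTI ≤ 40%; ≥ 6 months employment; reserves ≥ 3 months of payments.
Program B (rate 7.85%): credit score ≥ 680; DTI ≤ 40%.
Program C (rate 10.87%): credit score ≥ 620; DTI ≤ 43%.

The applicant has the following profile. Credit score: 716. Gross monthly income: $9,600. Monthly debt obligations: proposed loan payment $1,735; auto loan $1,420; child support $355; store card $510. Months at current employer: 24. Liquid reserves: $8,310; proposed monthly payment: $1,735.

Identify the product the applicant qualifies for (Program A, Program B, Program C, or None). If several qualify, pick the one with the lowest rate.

Program C

Total debts = (1,735 + 1,420 + 355 + 510) = 4,020; DTI = 4,020/9,600 = 41.9%.
Reserves = 8,310/1,735 = 4.8 months.
Program A: score 716 ≥ 700; DTI 41.9% > 40%; employment 24 ≥ 6 mo; reserves 4.8 ≥ 3 mo → does not qualify.
Program B: score 716 ≥ 680; DTI 41.9% > 40% → does not qualify.
Program C: score 716 ≥ 620; DTI 41.9% ≤ 43% → qualifies.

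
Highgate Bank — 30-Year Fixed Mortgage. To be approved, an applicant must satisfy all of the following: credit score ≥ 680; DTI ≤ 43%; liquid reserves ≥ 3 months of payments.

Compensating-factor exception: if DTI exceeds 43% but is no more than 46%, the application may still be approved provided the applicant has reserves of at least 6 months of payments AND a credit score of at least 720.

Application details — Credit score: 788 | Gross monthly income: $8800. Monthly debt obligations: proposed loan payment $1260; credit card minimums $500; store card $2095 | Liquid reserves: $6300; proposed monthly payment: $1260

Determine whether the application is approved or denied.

Denied

Credit score 788 ≥ 680 (meets base)
Total debts = (1,260 + 500 + 2,095) = 3,855. DTI = 3,855/8,800 = 43.8% > 43% — standard DTI limit exceeded.
Liquid reserves cover 6,300/1,260 = 5.0 months — ≥ 3 required
43.8% falls in the override range (43%–46%), so the compensating-factor test applies.
Override check — reserves: 5.0 mo (short of 6); score: 788 (ok).
Override conditions not both satisfied; exception does not apply.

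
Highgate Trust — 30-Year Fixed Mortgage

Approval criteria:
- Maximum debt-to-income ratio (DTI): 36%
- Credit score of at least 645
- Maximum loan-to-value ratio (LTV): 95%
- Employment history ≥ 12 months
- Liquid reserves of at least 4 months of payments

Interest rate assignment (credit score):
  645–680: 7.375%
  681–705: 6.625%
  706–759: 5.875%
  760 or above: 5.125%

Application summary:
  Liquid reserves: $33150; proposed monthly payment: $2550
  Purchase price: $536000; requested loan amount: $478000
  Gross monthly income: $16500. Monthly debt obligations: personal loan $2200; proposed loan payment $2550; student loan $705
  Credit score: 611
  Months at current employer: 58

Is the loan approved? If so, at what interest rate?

Credit score 611 < 645 (below minimum)
Employment 58 ≥ 12 months
Reserves: 33,150 ÷ 2,550 = 13.0 months (meets 4-month minimum)
Total monthly debts = (2,200 + 2,550 + 705) = 5,455. DTI: 5,455 ÷ 16,500 = 33.1%, within the 36% cap
LTV = 478,000/536,000 = 89.2% ≤ 95%
Not all requirements met → denied.

Denied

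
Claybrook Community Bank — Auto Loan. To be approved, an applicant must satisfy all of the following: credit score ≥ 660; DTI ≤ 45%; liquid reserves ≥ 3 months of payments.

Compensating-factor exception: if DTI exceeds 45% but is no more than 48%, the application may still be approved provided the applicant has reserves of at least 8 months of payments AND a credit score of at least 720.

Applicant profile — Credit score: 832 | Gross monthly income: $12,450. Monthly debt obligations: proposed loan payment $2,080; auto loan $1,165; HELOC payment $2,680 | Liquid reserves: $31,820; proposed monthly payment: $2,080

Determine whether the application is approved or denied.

Approved

Credit score 832 ≥ 660 (meets base)
Total debts = (2,080 + 1,165 + 2,680) = 5,925. DTI: 5,925 ÷ 12,450 = 47.6%, over the 45% base limit.
Reserves: 31,820 ÷ 2,080 = 15.3 months (meets 3-month minimum)
47.6% falls in the override range (45%–48%), so the compensating-factor test applies.
Reserves 15.3 ≥ 8 months; credit score 832 ≥ 720.
Both override conditions satisfied; DTI exception granted.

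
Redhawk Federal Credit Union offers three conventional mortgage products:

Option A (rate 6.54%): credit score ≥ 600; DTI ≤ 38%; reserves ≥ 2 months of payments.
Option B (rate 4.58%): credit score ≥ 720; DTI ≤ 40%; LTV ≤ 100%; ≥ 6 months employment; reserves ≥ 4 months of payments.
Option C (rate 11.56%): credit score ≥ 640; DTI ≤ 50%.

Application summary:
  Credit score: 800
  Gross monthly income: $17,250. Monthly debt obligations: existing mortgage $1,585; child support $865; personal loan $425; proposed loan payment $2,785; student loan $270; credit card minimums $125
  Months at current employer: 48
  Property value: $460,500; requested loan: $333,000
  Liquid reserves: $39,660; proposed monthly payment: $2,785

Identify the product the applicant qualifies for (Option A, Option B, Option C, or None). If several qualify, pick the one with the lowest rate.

Option B

Total debts = (1,585 + 865 + 425 + 2,785 + 270 + 125) = 6,055; DTI = 6,055/17,250 = 35.1%.
LTV = 333,000/460,500 = 72.3%.
Reserves = 39,660/2,785 = 14.2 months.
Option A: score 800 ≥ 600; DTI 35.1% ≤ 38%; reserves 14.2 ≥ 2 mo → qualifies.
Option B: score 800 ≥ 720; DTI 35.1% ≤ 40%; LTV 72.3% ≤ 100%; employment 48 ≥ 6 mo; reserves 14.2 ≥ 4 mo → qualifies.
Option C: score 800 ≥ 640; DTI 35.1% ≤ 50% → qualifies.
Qualifying: Option A, Option B, Option C. Lowest rate is 4.58% → Option B.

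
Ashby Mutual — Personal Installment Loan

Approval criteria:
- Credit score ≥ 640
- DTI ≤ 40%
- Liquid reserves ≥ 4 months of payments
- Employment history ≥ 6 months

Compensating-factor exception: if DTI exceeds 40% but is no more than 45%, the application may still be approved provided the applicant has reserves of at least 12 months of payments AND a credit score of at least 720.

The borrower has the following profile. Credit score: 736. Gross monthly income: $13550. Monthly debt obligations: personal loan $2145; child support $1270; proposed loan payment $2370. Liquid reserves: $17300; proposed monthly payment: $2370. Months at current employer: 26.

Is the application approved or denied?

Credit score 736 ≥ 640 (meets base)
Total debts = (2,145 + 1,270 + 2,370) = 5,785. DTI = 5,785/13,550 = 42.7% > 40% — standard DTI limit exceeded.
Liquid reserves cover 17,300/2,370 = 7.3 months — ≥ 4 required
Employment 26 ≥ 6 months
DTI 42.7% is within the 40%–45% exception band; checking compensating factors.
Reserves 7.3 < 12 months; credit score 736 ≥ 720.
Compensating-factor requirement not fully met.

Denied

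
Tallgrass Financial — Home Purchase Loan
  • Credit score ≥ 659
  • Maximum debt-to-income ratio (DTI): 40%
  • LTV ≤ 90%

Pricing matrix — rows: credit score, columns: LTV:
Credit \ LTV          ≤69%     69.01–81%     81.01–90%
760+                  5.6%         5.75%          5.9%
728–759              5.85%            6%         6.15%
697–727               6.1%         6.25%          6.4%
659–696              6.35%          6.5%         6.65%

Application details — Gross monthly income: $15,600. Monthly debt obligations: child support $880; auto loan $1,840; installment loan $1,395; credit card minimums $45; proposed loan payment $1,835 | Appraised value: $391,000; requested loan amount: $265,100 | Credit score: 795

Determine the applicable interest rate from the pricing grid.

Credit score 795 ≥ 659; Total monthly debts = (880 + 1,840 + 1,395 + 45 + 1,835) = 5,995. DTI = 5,995/15,600 = 38.4% ≤ 40%
Loan-to-value = 265,100/391,000 = 67.8% — pass (90% max)
Credit 795 → row 760+; LTV 67.8% → column ≤69%. Grid cell → 5.6%.

5.6%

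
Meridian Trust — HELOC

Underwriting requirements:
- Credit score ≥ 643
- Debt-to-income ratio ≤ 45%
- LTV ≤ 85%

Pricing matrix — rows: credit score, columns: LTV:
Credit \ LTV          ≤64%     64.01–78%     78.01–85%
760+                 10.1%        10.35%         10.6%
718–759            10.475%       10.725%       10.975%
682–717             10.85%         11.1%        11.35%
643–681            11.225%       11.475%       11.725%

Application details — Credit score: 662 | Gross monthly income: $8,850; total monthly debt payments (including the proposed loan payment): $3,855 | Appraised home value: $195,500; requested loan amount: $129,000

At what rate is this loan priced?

Credit score 662 ≥ 643; DTI = 3,855/8,850 = 43.6% ≤ 45%
LTV: 129,000 ÷ 195,500 = 66%, within 85% cap
Row: 662 falls in 643–681. Column: 66% falls in 64.01–78%. Rate = 11.475%.

11.475%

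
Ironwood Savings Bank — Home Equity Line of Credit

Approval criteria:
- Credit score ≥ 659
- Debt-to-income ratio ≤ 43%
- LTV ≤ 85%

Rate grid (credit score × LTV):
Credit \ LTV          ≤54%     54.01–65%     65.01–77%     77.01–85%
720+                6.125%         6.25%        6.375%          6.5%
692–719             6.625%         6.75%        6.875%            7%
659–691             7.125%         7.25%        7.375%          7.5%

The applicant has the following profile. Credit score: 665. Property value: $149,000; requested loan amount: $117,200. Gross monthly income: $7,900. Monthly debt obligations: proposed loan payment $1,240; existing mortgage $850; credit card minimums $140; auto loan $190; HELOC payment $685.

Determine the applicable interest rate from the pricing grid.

Credit score 665 ≥ 659; Total monthly debts = (1,240 + 850 + 140 + 190 + 685) = 3,105. DTI: 3,105 ÷ 7,900 = 39.3%, within the 43% cap
LTV = 117,200/149,000 = 78.7% ≤ 85%
Score 665 is in the 659–691 band; LTV 78.7% is in the 77.01–85% band → 7.5%.

7.5%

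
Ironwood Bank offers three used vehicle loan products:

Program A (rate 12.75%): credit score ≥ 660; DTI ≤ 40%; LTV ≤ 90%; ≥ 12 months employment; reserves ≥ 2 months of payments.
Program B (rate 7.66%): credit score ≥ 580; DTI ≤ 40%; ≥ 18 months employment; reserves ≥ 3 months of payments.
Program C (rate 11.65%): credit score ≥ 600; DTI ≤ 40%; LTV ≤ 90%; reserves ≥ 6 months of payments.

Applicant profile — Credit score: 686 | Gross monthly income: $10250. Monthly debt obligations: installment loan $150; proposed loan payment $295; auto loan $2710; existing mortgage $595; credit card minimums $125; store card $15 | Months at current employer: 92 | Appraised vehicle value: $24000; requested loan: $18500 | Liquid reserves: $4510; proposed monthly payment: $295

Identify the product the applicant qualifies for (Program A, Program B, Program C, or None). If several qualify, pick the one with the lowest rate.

Total debts = (150 + 295 + 2,710 + 595 + 125 + 15) = 3,890; DTI = 3,890/10,250 = 38%.
LTV = 18,500/24,000 = 77.1%.
Reserves = 4,510/295 = 15.3 months.
Program A: score 686 ≥ 660; DTI 38% ≤ 40%; LTV 77.1% ≤ 90%; employment 92 ≥ 12 mo; reserves 15.3 ≥ 2 mo → qualifies.
Program B: score 686 ≥ 580; DTI 38% ≤ 40%; employment 92 ≥ 18 mo; reserves 15.3 ≥ 3 mo → qualifies.
Program C: score 686 ≥ 600; DTI 38% ≤ 40%; LTV 77.1% ≤ 90%; reserves 15.3 ≥ 6 mo → qualifies.
Qualifying: Program A, Program B, Program C. Lowest rate is 7.66% → Program B.

Program B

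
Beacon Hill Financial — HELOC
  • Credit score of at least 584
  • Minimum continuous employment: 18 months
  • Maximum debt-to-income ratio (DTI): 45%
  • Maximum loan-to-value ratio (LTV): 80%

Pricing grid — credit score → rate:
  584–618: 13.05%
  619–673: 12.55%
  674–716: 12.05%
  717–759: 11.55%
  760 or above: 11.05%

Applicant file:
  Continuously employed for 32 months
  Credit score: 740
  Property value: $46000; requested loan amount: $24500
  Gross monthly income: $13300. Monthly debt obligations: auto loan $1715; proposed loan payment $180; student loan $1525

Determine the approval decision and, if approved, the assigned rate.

Credit score 740 ≥ 584 (meets minimum)
LTV: 24,500 ÷ 46,000 = 53.3%, within 80% cap
Total monthly debts = (1,715 + 180 + 1,525) = 3,420. DTI: 3,420 ÷ 13,300 = 25.7%, within the 45% cap
Employment 32 ≥ 18 months
All requirements met. Score 740 falls in the 717–759 tier → 11.55%.

Approved at 11.55%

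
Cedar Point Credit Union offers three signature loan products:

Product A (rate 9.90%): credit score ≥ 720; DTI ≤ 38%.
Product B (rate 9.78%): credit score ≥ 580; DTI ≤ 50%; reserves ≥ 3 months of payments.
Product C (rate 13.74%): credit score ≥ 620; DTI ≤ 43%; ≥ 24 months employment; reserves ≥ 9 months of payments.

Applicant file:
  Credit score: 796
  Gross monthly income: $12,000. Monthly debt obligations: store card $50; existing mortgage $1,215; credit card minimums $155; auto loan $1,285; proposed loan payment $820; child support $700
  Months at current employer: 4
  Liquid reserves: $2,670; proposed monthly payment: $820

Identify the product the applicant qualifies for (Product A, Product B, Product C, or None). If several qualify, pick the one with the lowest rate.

Product B

Total debts = (50 + 1,215 + 155 + 1,285 + 820 + 700) = 4,225; DTI = 4,225/12,000 = 35.2%.
Reserves = 2,670/820 = 3.3 months.
Product A: score 796 ≥ 720; DTI 35.2% ≤ 38% → qualifies.
Product B: score 796 ≥ 580; DTI 35.2% ≤ 50%; reserves 3.3 ≥ 3 mo → qualifies.
Product C: score 796 ≥ 620; DTI 35.2% ≤ 43%; employment 4 < 24 mo; reserves 3.3 < 9 mo → does not qualify.
Qualifying: Product A, Product B. Lowest rate is 9.78% → Product B.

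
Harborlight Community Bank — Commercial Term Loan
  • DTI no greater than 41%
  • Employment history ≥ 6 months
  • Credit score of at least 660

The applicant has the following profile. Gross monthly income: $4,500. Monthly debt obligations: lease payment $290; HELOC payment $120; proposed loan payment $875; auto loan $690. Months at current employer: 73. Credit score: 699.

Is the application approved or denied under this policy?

Denied

Total monthly debts = (290 + 120 + 875 + 690) = 1,975. DTI = 1,975/4,500 = 43.9% > 41%
Employment 73 ≥ 6 months
Credit score 699 ≥ 660 (meets)
Fails on DTI.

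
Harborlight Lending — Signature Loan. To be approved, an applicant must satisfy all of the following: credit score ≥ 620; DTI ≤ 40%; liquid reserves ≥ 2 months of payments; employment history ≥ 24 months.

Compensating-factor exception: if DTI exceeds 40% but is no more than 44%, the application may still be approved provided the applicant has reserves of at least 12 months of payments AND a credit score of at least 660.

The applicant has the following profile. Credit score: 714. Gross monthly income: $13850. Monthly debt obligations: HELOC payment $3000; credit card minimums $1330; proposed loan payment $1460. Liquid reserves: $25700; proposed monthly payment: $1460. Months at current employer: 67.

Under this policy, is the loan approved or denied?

Approved

Credit score 714 ≥ 620 (meets base)
Total debts = (3,000 + 1,330 + 1,460) = 5,790. DTI: 5,790 ÷ 13,850 = 41.8%, over the 40% base limit.
Liquid reserves cover 25,700/1,460 = 17.6 months — ≥ 2 required
Employment 67 ≥ 24 months
41.8% falls in the override range (40%–44%), so the compensating-factor test applies.
Override check — reserves: 17.6 mo (ok); score: 714 (ok).
Both override conditions satisfied; DTI exception granted.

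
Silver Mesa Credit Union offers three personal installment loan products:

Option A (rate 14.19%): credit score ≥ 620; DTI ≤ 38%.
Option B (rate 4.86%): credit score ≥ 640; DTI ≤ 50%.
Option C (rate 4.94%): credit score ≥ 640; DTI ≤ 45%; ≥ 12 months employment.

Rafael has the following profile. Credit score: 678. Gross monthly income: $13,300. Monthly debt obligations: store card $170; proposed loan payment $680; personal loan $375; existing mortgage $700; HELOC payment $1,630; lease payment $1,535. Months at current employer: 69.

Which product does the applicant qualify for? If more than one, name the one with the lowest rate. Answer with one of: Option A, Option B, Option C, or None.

Option B

Total debts = (170 + 680 + 375 + 700 + 1,630 + 1,535) = 5,090; DTI = 5,090/13,300 = 38.3%.
Option A: score 678 ≥ 620; DTI 38.3% > 38% → does not qualify.
Option B: score 678 ≥ 640; DTI 38.3% ≤ 50% → qualifies.
Option C: score 678 ≥ 640; DTI 38.3% ≤ 45%; employment 69 ≥ 12 mo → qualifies.
Qualifying: Option B, Option C. Lowest rate is 4.86% → Option B.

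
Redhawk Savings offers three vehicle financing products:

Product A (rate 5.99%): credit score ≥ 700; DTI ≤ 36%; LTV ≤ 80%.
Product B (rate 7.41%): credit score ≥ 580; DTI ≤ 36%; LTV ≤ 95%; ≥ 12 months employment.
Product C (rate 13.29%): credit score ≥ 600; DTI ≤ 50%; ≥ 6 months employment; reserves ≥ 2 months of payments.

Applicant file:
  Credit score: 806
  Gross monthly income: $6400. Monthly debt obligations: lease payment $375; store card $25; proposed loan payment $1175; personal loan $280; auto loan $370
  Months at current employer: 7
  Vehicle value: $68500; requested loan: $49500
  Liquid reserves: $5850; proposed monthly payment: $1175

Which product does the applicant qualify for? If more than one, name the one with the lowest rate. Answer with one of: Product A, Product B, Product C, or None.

Product A

Total debts = (375 + 25 + 1,175 + 280 + 370) = 2,225; DTI = 2,225/6,400 = 34.8%.
LTV = 49,500/68,500 = 72.3%.
Reserves = 5,850/1,175 = 5.0 months.
Product A: score 806 ≥ 700; DTI 34.8% ≤ 36%; LTV 72.3% ≤ 80% → qualifies.
Product B: score 806 ≥ 580; DTI 34.8% ≤ 36%; LTV 72.3% ≤ 95%; employment 7 < 12 mo → does not qualify.
Product C: score 806 ≥ 600; DTI 34.8% ≤ 50%; employment 7 ≥ 6 mo; reserves 5.0 ≥ 2 mo → qualifies.
Qualifying: Product A, Product C. Lowest rate is 5.99% → Product A.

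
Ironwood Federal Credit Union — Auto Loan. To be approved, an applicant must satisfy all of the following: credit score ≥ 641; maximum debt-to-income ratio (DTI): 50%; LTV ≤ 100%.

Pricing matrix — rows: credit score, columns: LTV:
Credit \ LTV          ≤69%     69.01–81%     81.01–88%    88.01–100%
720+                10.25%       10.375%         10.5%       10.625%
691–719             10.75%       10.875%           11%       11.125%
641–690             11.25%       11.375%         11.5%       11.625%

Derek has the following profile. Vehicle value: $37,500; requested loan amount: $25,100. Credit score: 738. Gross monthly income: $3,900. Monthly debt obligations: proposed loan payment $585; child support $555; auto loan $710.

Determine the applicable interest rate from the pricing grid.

Credit score 738 ≥ 641; Total monthly debts = (585 + 555 + 710) = 1,850. Debt-to-income = 1,850/3,900 = 47.4% — meets 50% limit
LTV: 25,100 ÷ 37,500 = 66.9%, within 100% cap
Credit 738 → row 720+; LTV 66.9% → column ≤69%. Grid cell → 10.25%.

10.25%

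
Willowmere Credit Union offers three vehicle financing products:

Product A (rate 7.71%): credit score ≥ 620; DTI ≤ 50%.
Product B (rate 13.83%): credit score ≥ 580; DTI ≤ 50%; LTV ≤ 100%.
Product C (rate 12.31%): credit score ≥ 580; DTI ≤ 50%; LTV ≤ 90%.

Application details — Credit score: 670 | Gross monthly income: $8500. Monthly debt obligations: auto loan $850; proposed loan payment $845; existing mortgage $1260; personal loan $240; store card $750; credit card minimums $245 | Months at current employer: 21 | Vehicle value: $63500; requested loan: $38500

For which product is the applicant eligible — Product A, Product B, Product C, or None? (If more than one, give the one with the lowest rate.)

Product A

Total debts = (850 + 845 + 1,260 + 240 + 750 + 245) = 4,190; DTI = 4,190/8,500 = 49.3%.
LTV = 38,500/63,500 = 60.6%.
Product A: score 670 ≥ 620; DTI 49.3% ≤ 50% → qualifies.
Product B: score 670 ≥ 580; DTI 49.3% ≤ 50%; LTV 60.6% ≤ 100% → qualifies.
Product C: score 670 ≥ 580; DTI 49.3% ≤ 50%; LTV 60.6% ≤ 90% → qualifies.
Qualifying: Product A, Product B, Product C. Lowest rate is 7.71% → Product A.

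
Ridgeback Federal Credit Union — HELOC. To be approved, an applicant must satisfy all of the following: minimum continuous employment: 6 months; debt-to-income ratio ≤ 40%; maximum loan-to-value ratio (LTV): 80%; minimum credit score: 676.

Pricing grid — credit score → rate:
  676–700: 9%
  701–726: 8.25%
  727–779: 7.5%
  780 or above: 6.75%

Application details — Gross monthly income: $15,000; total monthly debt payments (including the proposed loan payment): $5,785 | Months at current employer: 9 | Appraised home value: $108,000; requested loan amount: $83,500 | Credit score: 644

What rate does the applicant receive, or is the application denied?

Denied

Credit score 644 < 676 (below minimum)
Loan-to-value = 83,500/108,000 = 77.3% — pass (80% max)
Employment 9 ≥ 6 months
DTI = 5,785/15,000 = 38.6% ≤ 40%
Not all requirements met → denied.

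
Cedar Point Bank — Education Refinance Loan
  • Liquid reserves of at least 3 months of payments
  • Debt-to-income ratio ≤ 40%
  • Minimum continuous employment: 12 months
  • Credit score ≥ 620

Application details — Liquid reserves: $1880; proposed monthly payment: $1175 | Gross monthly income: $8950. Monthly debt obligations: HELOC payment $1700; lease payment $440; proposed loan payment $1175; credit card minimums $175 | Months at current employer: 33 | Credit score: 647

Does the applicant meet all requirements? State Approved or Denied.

Denied

Reserves = 1,880/1,175 = 1.6 months < 3
Total monthly debts = (1,700 + 440 + 1,175 + 175) = 3,490. DTI: 3,490 ÷ 8,950 = 39%, within the 40% cap
Employment 33 ≥ 12 months
Credit score 647 ≥ 620 (meets)
Fails on reserves.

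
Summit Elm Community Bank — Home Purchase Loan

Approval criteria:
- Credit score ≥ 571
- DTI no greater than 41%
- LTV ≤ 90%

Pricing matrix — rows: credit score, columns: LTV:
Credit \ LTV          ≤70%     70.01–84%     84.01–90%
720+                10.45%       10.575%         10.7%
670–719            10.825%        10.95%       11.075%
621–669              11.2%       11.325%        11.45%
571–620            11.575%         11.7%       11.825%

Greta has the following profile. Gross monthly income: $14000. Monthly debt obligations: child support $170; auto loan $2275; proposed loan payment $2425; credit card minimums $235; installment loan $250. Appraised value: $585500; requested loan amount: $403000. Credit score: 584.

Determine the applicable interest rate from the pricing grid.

11.575%

Credit score 584 ≥ 571; Total monthly debts = (170 + 2,275 + 2,425 + 235 + 250) = 5,355. DTI: 5,355 ÷ 14,000 = 38.2%, within the 41% cap
LTV = 403,000/585,500 = 68.8% ≤ 90%
Score 584 is in the 571–620 band; LTV 68.8% is in the ≤70% band → 11.575%.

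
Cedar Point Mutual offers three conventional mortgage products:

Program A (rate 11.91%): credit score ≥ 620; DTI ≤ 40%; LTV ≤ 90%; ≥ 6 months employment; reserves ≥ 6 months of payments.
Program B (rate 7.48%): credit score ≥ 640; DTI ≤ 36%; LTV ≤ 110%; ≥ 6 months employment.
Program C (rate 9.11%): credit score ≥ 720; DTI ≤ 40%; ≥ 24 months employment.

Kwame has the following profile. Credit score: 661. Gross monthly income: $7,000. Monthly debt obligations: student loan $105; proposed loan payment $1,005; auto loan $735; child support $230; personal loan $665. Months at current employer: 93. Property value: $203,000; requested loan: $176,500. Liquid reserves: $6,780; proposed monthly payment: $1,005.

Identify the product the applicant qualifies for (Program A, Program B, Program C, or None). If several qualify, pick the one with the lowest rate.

Program A

Total debts = (105 + 1,005 + 735 + 230 + 665) = 2,740; DTI = 2,740/7,000 = 39.1%.
LTV = 176,500/203,000 = 86.9%.
Reserves = 6,780/1,005 = 6.7 months.
Program A: score 661 ≥ 620; DTI 39.1% ≤ 40%; LTV 86.9% ≤ 90%; employment 93 ≥ 6 mo; reserves 6.7 ≥ 6 mo → qualifies.
Program B: score 661 ≥ 640; DTI 39.1% > 36%; LTV 86.9% ≤ 110%; employment 93 ≥ 6 mo → does not qualify.
Program C: score 661 < 720; DTI 39.1% ≤ 40%; employment 93 ≥ 24 mo → does not qualify.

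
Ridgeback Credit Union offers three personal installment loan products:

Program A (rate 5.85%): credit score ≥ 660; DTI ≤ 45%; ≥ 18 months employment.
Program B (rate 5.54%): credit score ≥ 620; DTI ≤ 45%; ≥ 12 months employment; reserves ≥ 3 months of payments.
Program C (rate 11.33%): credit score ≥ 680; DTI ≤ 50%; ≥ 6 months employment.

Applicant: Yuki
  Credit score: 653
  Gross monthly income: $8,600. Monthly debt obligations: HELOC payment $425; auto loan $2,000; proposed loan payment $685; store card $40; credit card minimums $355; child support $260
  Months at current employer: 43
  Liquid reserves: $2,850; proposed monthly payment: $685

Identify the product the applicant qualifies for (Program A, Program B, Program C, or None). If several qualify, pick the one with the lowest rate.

Total debts = (425 + 2,000 + 685 + 40 + 355 + 260) = 3,765; DTI = 3,765/8,600 = 43.8%.
Reserves = 2,850/685 = 4.2 months.
Program A: score 653 < 660; DTI 43.8% ≤ 45%; employment 43 ≥ 18 mo → does not qualify.
Program B: score 653 ≥ 620; DTI 43.8% ≤ 45%; employment 43 ≥ 12 mo; reserves 4.2 ≥ 3 mo → qualifies.
Program C: score 653 < 680; DTI 43.8% ≤ 50%; employment 43 ≥ 6 mo → does not qualify.

Program B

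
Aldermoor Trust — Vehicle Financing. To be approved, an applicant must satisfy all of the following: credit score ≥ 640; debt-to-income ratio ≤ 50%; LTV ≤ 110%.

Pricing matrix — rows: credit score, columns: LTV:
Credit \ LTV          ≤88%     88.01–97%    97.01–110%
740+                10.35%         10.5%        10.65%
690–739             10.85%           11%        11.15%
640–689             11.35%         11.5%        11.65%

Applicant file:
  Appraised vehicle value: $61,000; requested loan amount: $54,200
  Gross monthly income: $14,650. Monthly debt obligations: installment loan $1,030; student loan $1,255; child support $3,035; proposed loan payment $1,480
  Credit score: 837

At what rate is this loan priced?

Credit score 837 ≥ 640; Total monthly debts = (1,030 + 1,255 + 3,035 + 1,480) = 6,800. DTI: 6,800 ÷ 14,650 = 46.4%, within the 50% cap
Loan-to-value = 54,200/61,000 = 88.9% — pass (110% max)
Credit 837 → row 740+; LTV 88.9% → column 88.01–97%. Grid cell → 10.5%.

10.5%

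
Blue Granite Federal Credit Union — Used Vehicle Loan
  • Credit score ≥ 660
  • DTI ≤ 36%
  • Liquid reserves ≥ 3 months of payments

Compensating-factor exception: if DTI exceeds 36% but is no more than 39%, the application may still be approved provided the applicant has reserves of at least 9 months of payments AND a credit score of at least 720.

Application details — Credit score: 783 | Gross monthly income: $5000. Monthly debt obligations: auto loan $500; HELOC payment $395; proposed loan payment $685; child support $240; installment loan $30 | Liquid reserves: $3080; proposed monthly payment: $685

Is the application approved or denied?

Denied

Credit score 783 ≥ 660 (meets base)
Total debts = (500 + 395 + 685 + 240 + 30) = 1,850. DTI = 1,850/5,000 = 37% > 36% — standard DTI limit exceeded.
Reserves: 3,080 ÷ 685 = 4.5 months (meets 3-month minimum)
37% falls in the override range (36%–39%), so the compensating-factor test applies.
Reserves 4.5 < 9 months; credit score 783 ≥ 720.
Override conditions not both satisfied; exception does not apply.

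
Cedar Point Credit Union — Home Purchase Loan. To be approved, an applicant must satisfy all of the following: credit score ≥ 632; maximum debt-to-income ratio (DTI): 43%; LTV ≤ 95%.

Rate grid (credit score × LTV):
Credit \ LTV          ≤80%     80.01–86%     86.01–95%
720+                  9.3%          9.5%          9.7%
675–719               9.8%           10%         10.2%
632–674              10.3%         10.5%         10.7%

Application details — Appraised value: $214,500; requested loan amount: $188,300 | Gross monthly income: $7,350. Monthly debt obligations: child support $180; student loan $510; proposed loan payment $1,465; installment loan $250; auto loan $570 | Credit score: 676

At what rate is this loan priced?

Credit score 676 ≥ 632; Total monthly debts = (180 + 510 + 1,465 + 250 + 570) = 2,975. Debt-to-income = 2,975/7,350 = 40.5% — meets 43% limit
LTV = 188,300/214,500 = 87.8% ≤ 95%
Credit 676 → row 675–719; LTV 87.8% → column 86.01–95%. Grid cell → 10.2%.

10.2%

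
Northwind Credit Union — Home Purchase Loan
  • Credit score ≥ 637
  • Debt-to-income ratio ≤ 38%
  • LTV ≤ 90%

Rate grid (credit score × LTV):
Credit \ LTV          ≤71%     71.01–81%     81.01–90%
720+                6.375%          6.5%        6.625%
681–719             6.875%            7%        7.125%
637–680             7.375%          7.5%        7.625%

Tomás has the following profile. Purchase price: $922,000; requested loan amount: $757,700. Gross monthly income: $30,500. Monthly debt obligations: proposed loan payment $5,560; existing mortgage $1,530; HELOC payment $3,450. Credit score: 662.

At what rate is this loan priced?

7.625%

Credit score 662 ≥ 637; Total monthly debts = (5,560 + 1,530 + 3,450) = 10,540. DTI = 10,540/30,500 = 34.6% ≤ 38%
LTV = 757,700/922,000 = 82.2% ≤ 90%
Credit 662 → row 637–680; LTV 82.2% → column 81.01–90%. Grid cell → 7.625%.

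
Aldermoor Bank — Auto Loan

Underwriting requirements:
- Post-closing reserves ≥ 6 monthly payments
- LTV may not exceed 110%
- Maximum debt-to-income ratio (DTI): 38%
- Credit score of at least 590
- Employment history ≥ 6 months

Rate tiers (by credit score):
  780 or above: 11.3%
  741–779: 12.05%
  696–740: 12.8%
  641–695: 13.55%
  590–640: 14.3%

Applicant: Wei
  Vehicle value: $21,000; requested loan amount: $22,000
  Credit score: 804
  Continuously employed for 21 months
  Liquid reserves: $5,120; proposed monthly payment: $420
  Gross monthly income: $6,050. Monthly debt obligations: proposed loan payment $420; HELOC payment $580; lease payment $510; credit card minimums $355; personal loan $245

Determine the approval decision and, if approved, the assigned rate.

Credit score 804 ≥ 590 (meets minimum)
Employment 21 ≥ 6 months
Total monthly debts = (420 + 580 + 510 + 355 + 245) = 2,110. DTI: 2,110 ÷ 6,050 = 34.9%, within the 38% cap
Liquid reserves cover 5,120/420 = 12.2 months — ≥ 6 required
LTV = 22,000/21,000 = 104.8% ≤ 110%
All requirements met. Score 804 falls in the 780 or above tier → 11.3%.

Approved at 11.3%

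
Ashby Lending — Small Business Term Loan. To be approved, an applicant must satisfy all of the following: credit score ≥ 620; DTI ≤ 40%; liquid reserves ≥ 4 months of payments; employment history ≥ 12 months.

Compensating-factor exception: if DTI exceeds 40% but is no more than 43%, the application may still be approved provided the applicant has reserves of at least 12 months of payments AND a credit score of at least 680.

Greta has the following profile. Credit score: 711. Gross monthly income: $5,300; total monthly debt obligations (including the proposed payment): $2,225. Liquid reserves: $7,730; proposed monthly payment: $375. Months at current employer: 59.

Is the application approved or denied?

Credit score 711 ≥ 620 (meets base)
DTI = 2,225/5,300 = 42% > 40% — standard DTI limit exceeded.
Reserves: 7,730 ÷ 375 = 20.6 months (meets 4-month minimum)
Employment 59 ≥ 12 months
42% falls in the override range (40%–43%), so the compensating-factor test applies.
Override check — reserves: 20.6 mo (ok); score: 711 (ok).
Both compensating conditions met → exception applies.

Approved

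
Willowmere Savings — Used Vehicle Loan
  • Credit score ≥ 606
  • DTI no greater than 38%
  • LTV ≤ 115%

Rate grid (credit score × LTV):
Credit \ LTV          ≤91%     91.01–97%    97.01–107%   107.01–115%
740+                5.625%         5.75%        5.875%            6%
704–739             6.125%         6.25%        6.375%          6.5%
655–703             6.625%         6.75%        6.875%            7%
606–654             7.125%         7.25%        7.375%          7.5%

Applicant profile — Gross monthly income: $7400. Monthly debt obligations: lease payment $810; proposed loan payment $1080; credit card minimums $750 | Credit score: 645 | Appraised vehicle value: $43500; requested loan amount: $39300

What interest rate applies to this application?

Credit score 645 ≥ 606; Total monthly debts = (810 + 1,080 + 750) = 2,640. DTI: 2,640 ÷ 7,400 = 35.7%, within the 38% cap
Loan-to-value = 39,300/43,500 = 90.3% — pass (115% max)
Credit 645 → row 606–654; LTV 90.3% → column ≤91%. Grid cell → 7.125%.

7.125%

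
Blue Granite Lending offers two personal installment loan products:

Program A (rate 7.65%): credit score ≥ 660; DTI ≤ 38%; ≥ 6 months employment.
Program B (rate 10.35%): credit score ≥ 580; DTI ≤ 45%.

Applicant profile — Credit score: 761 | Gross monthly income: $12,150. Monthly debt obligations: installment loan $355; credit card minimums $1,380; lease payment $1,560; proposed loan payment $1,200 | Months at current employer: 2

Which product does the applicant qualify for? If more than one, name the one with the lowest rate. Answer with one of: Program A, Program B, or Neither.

Program B

Total debts = (355 + 1,380 + 1,560 + 1,200) = 4,495; DTI = 4,495/12,150 = 37%.
Program A: score 761 ≥ 660; DTI 37% ≤ 38%; employment 2 < 6 mo → does not qualify.
Program B: score 761 ≥ 580; DTI 37% ≤ 45% → qualifies.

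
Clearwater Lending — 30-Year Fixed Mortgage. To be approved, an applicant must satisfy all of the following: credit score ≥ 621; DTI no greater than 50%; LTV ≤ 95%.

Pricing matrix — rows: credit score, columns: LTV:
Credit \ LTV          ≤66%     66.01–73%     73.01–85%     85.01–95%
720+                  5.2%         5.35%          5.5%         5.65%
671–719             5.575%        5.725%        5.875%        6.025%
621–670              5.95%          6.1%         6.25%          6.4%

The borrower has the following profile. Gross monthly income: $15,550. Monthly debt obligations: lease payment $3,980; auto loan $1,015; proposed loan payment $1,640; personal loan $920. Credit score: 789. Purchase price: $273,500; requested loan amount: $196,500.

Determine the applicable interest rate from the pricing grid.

5.35%

Credit score 789 ≥ 621; Total monthly debts = (3,980 + 1,015 + 1,640 + 920) = 7,555. DTI = 7,555/15,550 = 48.6% ≤ 50%
LTV: 196,500 ÷ 273,500 = 71.8%, within 95% cap
Score 789 is in the 720+ band; LTV 71.8% is in the 66.01–73% band → 5.35%.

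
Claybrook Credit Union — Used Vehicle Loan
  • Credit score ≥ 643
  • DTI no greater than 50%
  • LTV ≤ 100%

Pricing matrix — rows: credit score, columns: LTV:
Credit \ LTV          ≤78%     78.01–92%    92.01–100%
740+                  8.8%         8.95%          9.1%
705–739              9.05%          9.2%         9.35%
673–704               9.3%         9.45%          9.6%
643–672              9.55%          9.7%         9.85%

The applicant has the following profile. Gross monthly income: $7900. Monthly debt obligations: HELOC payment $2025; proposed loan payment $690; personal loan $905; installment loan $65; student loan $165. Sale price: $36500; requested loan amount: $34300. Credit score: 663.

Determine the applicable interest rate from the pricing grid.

Credit score 663 ≥ 643; Total monthly debts = (2,025 + 690 + 905 + 65 + 165) = 3,850. DTI = 3,850/7,900 = 48.7% ≤ 50%
LTV: 34,300 ÷ 36,500 = 94%, within 100% cap
Credit 663 → row 643–672; LTV 94% → column 92.01–100%. Grid cell → 9.85%.

9.85%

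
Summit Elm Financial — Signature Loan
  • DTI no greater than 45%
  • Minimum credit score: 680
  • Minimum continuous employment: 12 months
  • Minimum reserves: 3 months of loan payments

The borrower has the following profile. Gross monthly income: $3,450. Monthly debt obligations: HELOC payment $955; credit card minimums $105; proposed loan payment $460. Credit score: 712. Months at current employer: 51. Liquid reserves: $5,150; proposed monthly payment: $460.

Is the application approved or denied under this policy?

Approved

Total monthly debts = (955 + 105 + 460) = 1,520. Debt-to-income = 1,520/3,450 = 44.1% — meets 45% limit
Credit score 712 ≥ 680 (meets)
Employment 51 ≥ 12 months
Reserves: 5,150 ÷ 460 = 11.2 months (meets 3-month minimum)
All criteria satisfied.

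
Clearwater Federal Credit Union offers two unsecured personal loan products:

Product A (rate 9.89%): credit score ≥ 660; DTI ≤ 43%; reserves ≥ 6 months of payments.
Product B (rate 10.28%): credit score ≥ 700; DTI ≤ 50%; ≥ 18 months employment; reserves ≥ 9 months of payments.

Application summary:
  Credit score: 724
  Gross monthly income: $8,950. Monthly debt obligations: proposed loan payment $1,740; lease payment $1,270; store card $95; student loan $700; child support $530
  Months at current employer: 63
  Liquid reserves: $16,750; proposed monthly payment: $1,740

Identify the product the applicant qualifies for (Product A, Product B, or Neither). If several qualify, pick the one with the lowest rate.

Total debts = (1,740 + 1,270 + 95 + 700 + 530) = 4,335; DTI = 4,335/8,950 = 48.4%.
Reserves = 16,750/1,740 = 9.6 months.
Product A: score 724 ≥ 660; DTI 48.4% > 43%; reserves 9.6 ≥ 6 mo → does not qualify.
Product B: score 724 ≥ 700; DTI 48.4% ≤ 50%; employment 63 ≥ 18 mo; reserves 9.6 ≥ 9 mo → qualifies.

Product B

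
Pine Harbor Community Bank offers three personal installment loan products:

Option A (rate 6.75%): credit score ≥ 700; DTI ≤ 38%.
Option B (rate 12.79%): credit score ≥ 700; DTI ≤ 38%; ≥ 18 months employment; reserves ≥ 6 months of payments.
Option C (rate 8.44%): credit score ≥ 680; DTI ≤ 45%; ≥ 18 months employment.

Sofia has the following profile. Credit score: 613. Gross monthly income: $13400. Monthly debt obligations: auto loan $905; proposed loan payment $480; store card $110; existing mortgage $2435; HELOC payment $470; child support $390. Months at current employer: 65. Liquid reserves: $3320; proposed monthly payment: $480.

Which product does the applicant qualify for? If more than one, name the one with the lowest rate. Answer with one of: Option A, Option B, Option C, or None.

None

Total debts = (905 + 480 + 110 + 2,435 + 470 + 390) = 4,790; DTI = 4,790/13,400 = 35.7%.
Reserves = 3,320/480 = 6.9 months.
Option A: score 613 < 700; DTI 35.7% ≤ 38% → does not qualify.
Option B: score 613 < 700; DTI 35.7% ≤ 38%; employment 65 ≥ 18 mo; reserves 6.9 ≥ 6 mo → does not qualify.
Option C: score 613 < 680; DTI 35.7% ≤ 45%; employment 65 ≥ 18 mo → does not qualify.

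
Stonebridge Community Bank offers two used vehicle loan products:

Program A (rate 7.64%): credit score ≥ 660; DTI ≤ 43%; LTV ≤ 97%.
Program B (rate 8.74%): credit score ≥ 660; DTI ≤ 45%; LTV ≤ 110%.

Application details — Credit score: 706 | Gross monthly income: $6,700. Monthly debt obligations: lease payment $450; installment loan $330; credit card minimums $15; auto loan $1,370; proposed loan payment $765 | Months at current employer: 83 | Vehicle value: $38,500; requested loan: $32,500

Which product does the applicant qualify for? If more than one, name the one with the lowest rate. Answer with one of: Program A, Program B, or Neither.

Total debts = (450 + 330 + 15 + 1,370 + 765) = 2,930; DTI = 2,930/6,700 = 43.7%.
LTV = 32,500/38,500 = 84.4%.
Program A: score 706 ≥ 660; DTI 43.7% > 43%; LTV 84.4% ≤ 97% → does not qualify.
Program B: score 706 ≥ 660; DTI 43.7% ≤ 45%; LTV 84.4% ≤ 110% → qualifies.

Program B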